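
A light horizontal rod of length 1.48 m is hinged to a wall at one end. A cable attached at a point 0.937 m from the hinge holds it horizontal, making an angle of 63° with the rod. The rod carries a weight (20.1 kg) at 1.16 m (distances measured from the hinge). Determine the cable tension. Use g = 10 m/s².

T ≈ 279 N

Sum moments about the hinge (the unknown hinge reaction has zero arm there).
Weight: 20.1 × 10 = 201 N down at 1.16 m → arm 1.16 m, τ = 201 × 1.16 = 233.2 N·m clockwise.
Total clockwise load moment = 233.2 N·m.
The cable tension T acts at 0.937 m; only its component perpendicular to the rod, T sinθ, produces torque. sin 63° = 0.891.
Στ = 0 ⇒ T × 0.937 × 0.891 = 233.2 ⇒ T = 233.2 / 0.8349 = 279 N.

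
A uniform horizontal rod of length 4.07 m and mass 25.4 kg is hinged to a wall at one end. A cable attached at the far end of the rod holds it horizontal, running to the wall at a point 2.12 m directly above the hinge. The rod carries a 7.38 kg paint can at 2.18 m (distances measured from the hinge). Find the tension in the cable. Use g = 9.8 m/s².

T ≈ 353 N

Sum moments about the hinge (the unknown hinge reaction has zero arm there).
Beam weight: 25.4 × 9.8 = 248.9 N down at 2.035 m → arm 2.035 m, τ = 248.9 × 2.035 = 506.5 N·m clockwise.
Paint can: 7.38 × 9.8 = 72.32 N down at 2.18 m → arm 2.18 m, τ = 72.32 × 2.18 = 157.7 N·m clockwise.
Total clockwise load moment = 664.2 N·m.
The cable tension T acts at 4.07 m; only its component perpendicular to the rod, T sinθ, produces torque. sinθ = h/√(h²+d²) = 2.12/√(2.12²+4.07²) = 0.462.
For rotational equilibrium, T × 4.07 × 0.462 = 664.2, so T = 664.2 / 1.88 = 353 N.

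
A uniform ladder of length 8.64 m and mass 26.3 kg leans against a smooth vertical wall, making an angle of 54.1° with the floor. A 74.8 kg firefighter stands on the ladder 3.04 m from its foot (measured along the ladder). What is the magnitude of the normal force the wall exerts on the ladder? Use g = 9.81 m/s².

N_wall ≈ 280 N

Sum moments about the foot of the ladder (the floor normal and friction both act there and drop out).
Ladder weight 26.3×9.81 = 258 N acts at 4.32 m along the ladder; its horizontal arm is 4.32·cos54.1° = 2.533 m → τ = 653.5 N·m clockwise.
Firefighter: 74.8×9.81 = 733.8 N at 3.04 m → arm 1.783 m → τ = 1308 N·m clockwise.
Wall normal N acts horizontally at the top; its moment arm is the height L sinθ = 8.64·sin54.1° = 6.999 m, counterclockwise.
For rotational equilibrium, N × 6.999 = 1962, so N = 280 N.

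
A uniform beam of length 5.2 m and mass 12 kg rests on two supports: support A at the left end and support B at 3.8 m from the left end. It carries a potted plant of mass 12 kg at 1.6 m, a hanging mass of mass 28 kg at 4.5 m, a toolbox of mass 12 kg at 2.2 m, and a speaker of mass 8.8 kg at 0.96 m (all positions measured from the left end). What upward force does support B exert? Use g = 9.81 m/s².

Taking torques about support A:
Beam weight: 12 × 9.81 = 117.7 N down at 2.6 m → arm 2.6 m, τ = 117.7 × 2.6 = 306 N·m clockwise.
Potted plant: 12 × 9.81 = 117.7 N down at 1.6 m → arm 1.6 m, τ = 117.7 × 1.6 = 188.3 N·m clockwise.
Hanging mass: 28 × 9.81 = 274.7 N down at 4.5 m → arm 4.5 m, τ = 274.7 × 4.5 = 1236 N·m clockwise.
Toolbox: 12 × 9.81 = 117.7 N down at 2.2 m → arm 2.2 m, τ = 117.7 × 2.2 = 258.9 N·m clockwise.
Speaker: 8.8 × 9.81 = 86.33 N down at 0.96 m → arm 0.96 m, τ = 86.33 × 0.96 = 82.88 N·m clockwise.
Net load moment about support A = 2072 N·m clockwise.
Reaction R at support B is upward at 3.8 m, arm 3.8 m → moment R × 3.8 counterclockwise.
Setting net torque to zero: R × 3.8 = 2072 → R = 545 N.

R_B ≈ 545 N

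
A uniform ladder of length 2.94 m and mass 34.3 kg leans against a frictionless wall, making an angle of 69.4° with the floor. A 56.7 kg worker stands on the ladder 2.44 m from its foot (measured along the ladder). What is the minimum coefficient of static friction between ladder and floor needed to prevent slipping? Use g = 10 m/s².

μ_min ≈ 0.265

About the foot of the ladder:
Ladder weight 34.3×10 = 343 N acts at 1.47 m along the ladder; its horizontal arm is 1.47·cos69.4° = 0.5172 m → τ = 177.4 N·m clockwise.
Worker: 56.7×10 = 567 N at 2.44 m → arm 0.8585 m → τ = 486.8 N·m clockwise.
Wall normal N acts horizontally at the top; its moment arm is the height L sinθ = 2.94·sin69.4° = 2.752 m, counterclockwise.
Setting net torque to zero: N × 2.752 = 664.2 → N = 241.4 N.
ΣFx = 0 ⇒ f = N_wall = 241.4 N. ΣFy = 0 ⇒ N_floor = 910 N.
μ_min = f / N_floor = 241.4 / 910 = 0.265.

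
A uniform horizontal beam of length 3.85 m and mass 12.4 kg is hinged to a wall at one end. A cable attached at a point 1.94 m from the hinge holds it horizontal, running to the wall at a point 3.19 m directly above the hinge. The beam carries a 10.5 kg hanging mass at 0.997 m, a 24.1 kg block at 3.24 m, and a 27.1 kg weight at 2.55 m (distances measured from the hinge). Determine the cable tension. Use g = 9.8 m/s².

Take moments about the hinge.
Beam weight: 12.4 × 9.8 = 121.5 N down at 1.925 m → arm 1.925 m, τ = 121.5 × 1.925 = 233.9 N·m clockwise.
Hanging mass: 10.5 × 9.8 = 102.9 N down at 0.997 m → arm 0.997 m, τ = 102.9 × 0.997 = 102.6 N·m clockwise.
Block: 24.1 × 9.8 = 236.2 N down at 3.24 m → arm 3.24 m, τ = 236.2 × 3.24 = 765.3 N·m clockwise.
Weight: 27.1 × 9.8 = 265.6 N down at 2.55 m → arm 2.55 m, τ = 265.6 × 2.55 = 677.3 N·m clockwise.
Total clockwise load moment = 1779 N·m.
The cable tension T acts at 1.94 m; only its component perpendicular to the beam, T sinθ, produces torque. sinθ = h/√(h²+d²) = 3.19/√(3.19²+1.94²) = 0.8544.
Στ = 0 ⇒ T × 1.94 × 0.8544 = 1779 ⇒ T = 1779 / 1.658 = 1070 N.

T ≈ 1070 N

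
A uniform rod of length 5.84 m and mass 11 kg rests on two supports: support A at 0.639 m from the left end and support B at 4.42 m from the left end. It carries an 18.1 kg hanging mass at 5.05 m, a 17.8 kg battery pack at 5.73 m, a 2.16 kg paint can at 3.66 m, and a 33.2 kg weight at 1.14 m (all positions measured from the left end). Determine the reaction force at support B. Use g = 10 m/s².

R_B ≈ 578 N

Take moments about support A.
Beam weight: 11 × 10 = 110 N down at 2.92 m → arm 2.281 m, τ = 110 × 2.281 = 250.9 N·m clockwise.
Hanging mass: 18.1 × 10 = 181 N down at 5.05 m → arm 4.411 m, τ = 181 × 4.411 = 798.4 N·m clockwise.
Battery pack: 17.8 × 10 = 178 N down at 5.73 m → arm 5.091 m, τ = 178 × 5.091 = 906.2 N·m clockwise.
Paint can: 2.16 × 10 = 21.6 N down at 3.66 m → arm 3.021 m, τ = 21.6 × 3.021 = 65.25 N·m clockwise.
Weight: 33.2 × 10 = 332 N down at 1.14 m → arm 0.501 m, τ = 332 × 0.501 = 166.3 N·m clockwise.
Net load moment about support A = 2187 N·m clockwise.
Reaction R at support B is upward at 4.42 m, arm 3.781 m → moment R × 3.781 counterclockwise.
Στ = 0 ⇒ R × 3.781 = 2187 ⇒ R = 578 N.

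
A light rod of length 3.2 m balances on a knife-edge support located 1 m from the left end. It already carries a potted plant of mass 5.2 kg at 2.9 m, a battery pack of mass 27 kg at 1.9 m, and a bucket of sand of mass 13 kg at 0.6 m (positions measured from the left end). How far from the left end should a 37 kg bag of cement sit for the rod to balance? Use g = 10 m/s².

x ≈ 0.217 m from the left end

Taking torques about the knife-edge support (at 1 m from the left end):
Potted plant: 5.2 × 10 = 52 N down at 2.9 m → arm 1.9 m, τ = 52 × 1.9 = 98.8 N·m clockwise.
Battery pack: 27 × 10 = 270 N down at 1.9 m → arm 0.9 m, τ = 270 × 0.9 = 243 N·m clockwise.
Bucket of sand: 13 × 10 = 130 N down at 0.6 m → arm 0.4 m, τ = 130 × 0.4 = 52 N·m counterclockwise.
Net moment of existing loads = 289.8 N·m clockwise.
The bag of cement weighs 37 × 10 = 370 N and must supply an equal counterclockwise moment, so its lever arm about the knife-edge support is 289.8 / 370 = 0.783 m.
That puts it at 1 − 0.783 = 0.217 m from the left end.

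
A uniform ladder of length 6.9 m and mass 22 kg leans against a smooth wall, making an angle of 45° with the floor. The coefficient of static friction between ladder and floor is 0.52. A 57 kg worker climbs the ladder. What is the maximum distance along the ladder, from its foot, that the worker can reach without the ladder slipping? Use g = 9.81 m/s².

Take moments about the foot of the ladder.
Ladder weight 22×9.81 = 215.8 N acts at 3.45 m along the ladder; its horizontal arm is 3.45·cos45° = 2.44 m → τ = 526.6 N·m clockwise.
Worker weight 57×9.81 = 559.2 N at distance d → arm d·cos45° → τ = 559.2·d·0.7071 clockwise.
Wall normal N at the top has arm L sinθ = 4.879 m counterclockwise, so Στ = 0 gives N·4.879 = 526.6 + 395.4·d.
ΣFy = 0 ⇒ N_floor = 775 N, so the maximum friction is μ_s·N_floor = 0.52×775 = 403 N. ΣFx = 0 ⇒ N_wall = f, so at the slipping point N = 403 N.
Substituting: 403×4.879 = 526.6 + 395.4·d ⇒ d = (1966 − 526.6) / 395.4 = 3.64 m.

d ≈ 3.64 m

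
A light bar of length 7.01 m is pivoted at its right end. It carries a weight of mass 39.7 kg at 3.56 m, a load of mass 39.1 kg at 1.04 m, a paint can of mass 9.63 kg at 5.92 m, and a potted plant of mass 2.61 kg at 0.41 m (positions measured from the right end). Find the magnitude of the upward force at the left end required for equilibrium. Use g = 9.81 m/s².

Take moments about the right end.
Weight: 39.7 × 9.81 = 389.5 N down at 3.56 m → arm 3.56 m, τ = 389.5 × 3.56 = 1387 N·m counterclockwise.
Load: 39.1 × 9.81 = 383.6 N down at 1.04 m → arm 1.04 m, τ = 383.6 × 1.04 = 398.9 N·m counterclockwise.
Paint can: 9.63 × 9.81 = 94.47 N down at 5.92 m → arm 5.92 m, τ = 94.47 × 5.92 = 559.3 N·m counterclockwise.
Potted plant: 2.61 × 9.81 = 25.6 N down at 0.41 m → arm 0.41 m, τ = 25.6 × 0.41 = 10.5 N·m counterclockwise.
Net moment of the loads = 2356 N·m counterclockwise.
The upward force F acts at the left end, arm 7.01 m, giving F × 7.01 clockwise.
Balancing moments: F × 7.01 = 2356, giving F = 2356 / 7.01 = 336 N.

F ≈ 336 N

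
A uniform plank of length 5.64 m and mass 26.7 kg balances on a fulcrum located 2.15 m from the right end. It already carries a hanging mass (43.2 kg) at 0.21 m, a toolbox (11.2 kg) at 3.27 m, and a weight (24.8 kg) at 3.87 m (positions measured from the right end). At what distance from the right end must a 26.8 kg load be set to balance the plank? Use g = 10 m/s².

x ≈ 2.55 m from the right end

Take moments about the fulcrum (at 2.15 m from the right end).
Beam weight: 26.7 × 10 = 267 N down at 2.82 m → arm 0.67 m, τ = 267 × 0.67 = 178.9 N·m counterclockwise.
Hanging mass: 43.2 × 10 = 432 N down at 0.21 m → arm 1.94 m, τ = 432 × 1.94 = 838.1 N·m clockwise.
Toolbox: 11.2 × 10 = 112 N down at 3.27 m → arm 1.12 m, τ = 112 × 1.12 = 125.4 N·m counterclockwise.
Weight: 24.8 × 10 = 248 N down at 3.87 m → arm 1.72 m, τ = 248 × 1.72 = 426.6 N·m counterclockwise.
Net moment of existing loads = 107.2 N·m clockwise.
The load weighs 26.8 × 10 = 268 N and must supply an equal counterclockwise moment, so its lever arm about the fulcrum is 107.2 / 268 = 0.4 m.
That puts it at 2.15 + 0.4 = 2.55 m from the right end.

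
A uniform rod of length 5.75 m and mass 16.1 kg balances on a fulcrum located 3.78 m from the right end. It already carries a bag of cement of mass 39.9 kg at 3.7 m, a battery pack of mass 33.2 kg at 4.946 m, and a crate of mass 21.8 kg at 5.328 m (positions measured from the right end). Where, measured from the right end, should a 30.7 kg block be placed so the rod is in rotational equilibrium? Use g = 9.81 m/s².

x ≈ 2 m from the right end

Take moments about the fulcrum (at 3.78 m from the right end).
Beam weight: 16.1 × 9.81 = 157.9 N down at 2.875 m → arm 0.905 m, τ = 157.9 × 0.905 = 142.9 N·m clockwise.
Bag of cement: 39.9 × 9.81 = 391.4 N down at 3.7 m → arm 0.08 m, τ = 391.4 × 0.08 = 31.31 N·m clockwise.
Battery pack: 33.2 × 9.81 = 325.7 N down at 4.946 m → arm 1.166 m, τ = 325.7 × 1.166 = 379.8 N·m counterclockwise.
Crate: 21.8 × 9.81 = 213.9 N down at 5.328 m → arm 1.548 m, τ = 213.9 × 1.548 = 331.1 N·m counterclockwise.
Net moment of existing loads = 536.7 N·m counterclockwise.
The block weighs 30.7 × 9.81 = 301.2 N and must supply an equal clockwise moment, so its lever arm about the fulcrum is 536.7 / 301.2 = 1.78 m.
That puts it at 3.78 − 1.78 = 2 m from the right end.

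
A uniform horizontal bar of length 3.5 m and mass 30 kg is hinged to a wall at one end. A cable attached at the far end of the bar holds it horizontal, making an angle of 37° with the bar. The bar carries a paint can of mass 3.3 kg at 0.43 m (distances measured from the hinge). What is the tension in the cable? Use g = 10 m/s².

T ≈ 256 N

Taking torques about the hinge:
Beam weight: 30 × 10 = 300 N down at 1.75 m → arm 1.75 m, τ = 300 × 1.75 = 525 N·m clockwise.
Paint can: 3.3 × 10 = 33 N down at 0.43 m → arm 0.43 m, τ = 33 × 0.43 = 14.19 N·m clockwise.
Total clockwise load moment = 539.2 N·m.
The cable tension T acts at 3.5 m; only its component perpendicular to the bar, T sinθ, produces torque. sin 37° = 0.6018.
Balancing moments: T × 3.5 × 0.6018 = 539.2, giving T = 539.2 / 2.106 = 256 N.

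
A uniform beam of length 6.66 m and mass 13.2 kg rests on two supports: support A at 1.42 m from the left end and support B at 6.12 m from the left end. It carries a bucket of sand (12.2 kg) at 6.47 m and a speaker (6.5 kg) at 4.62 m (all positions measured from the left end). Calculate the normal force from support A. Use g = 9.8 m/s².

R_A ≈ 88.2 N

Choose support B as the axis so its reaction then has zero moment arm.
Beam weight: 13.2 × 9.8 = 129.4 N down at 3.33 m → arm 2.79 m, τ = 129.4 × 2.79 = 361 N·m counterclockwise.
Bucket of sand: 12.2 × 9.8 = 119.6 N down at 6.47 m → arm 0.35 m, τ = 119.6 × 0.35 = 41.86 N·m clockwise.
Speaker: 6.5 × 9.8 = 63.7 N down at 4.62 m → arm 1.5 m, τ = 63.7 × 1.5 = 95.55 N·m counterclockwise.
Net load moment about support B = 414.7 N·m counterclockwise.
Reaction R at support A is upward at 1.42 m, arm 4.7 m → moment R × 4.7 clockwise.
Setting net torque to zero: R × 4.7 = 414.7 → R = 88.2 N.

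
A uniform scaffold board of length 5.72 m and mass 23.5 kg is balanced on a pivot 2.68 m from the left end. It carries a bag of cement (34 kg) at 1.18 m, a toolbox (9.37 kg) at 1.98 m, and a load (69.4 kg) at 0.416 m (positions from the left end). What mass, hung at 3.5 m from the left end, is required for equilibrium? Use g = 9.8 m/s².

m ≈ 257 kg

Choose the pivot (at 2.68 m from the left end) as the axis so the support reaction has zero arm there.
Beam weight: 23.5 × 9.8 = 230.3 N down at 2.86 m → arm 0.18 m, τ = 230.3 × 0.18 = 41.45 N·m clockwise.
Bag of cement: 34 × 9.8 = 333.2 N down at 1.18 m → arm 1.5 m, τ = 333.2 × 1.5 = 499.8 N·m counterclockwise.
Toolbox: 9.37 × 9.8 = 91.83 N down at 1.98 m → arm 0.7 m, τ = 91.83 × 0.7 = 64.28 N·m counterclockwise.
Load: 69.4 × 9.8 = 680.1 N down at 0.416 m → arm 2.264 m, τ = 680.1 × 2.264 = 1540 N·m counterclockwise.
Net moment of known loads = 2063 N·m counterclockwise.
An unknown mass m at 3.5 m has arm 0.82 m; its moment is m·g·0.82 clockwise.
Στ = 0 ⇒ m × 9.8 × 0.82 = 2063 ⇒ m = 2063 / (9.8 × 0.82) = 257 kg.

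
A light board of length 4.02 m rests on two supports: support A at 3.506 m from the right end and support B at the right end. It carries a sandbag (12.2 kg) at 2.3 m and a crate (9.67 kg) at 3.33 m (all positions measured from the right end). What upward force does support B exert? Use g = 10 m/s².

Sum moments about support A (its reaction then has zero moment arm).
Sandbag: 12.2 × 10 = 122 N down at 2.3 m → arm 1.206 m, τ = 122 × 1.206 = 147.1 N·m clockwise.
Crate: 9.67 × 10 = 96.7 N down at 3.33 m → arm 0.176 m, τ = 96.7 × 0.176 = 17.02 N·m clockwise.
Net load moment about support A = 164.1 N·m clockwise.
Reaction R at support B is upward at 0 m, arm 3.506 m → moment R × 3.506 counterclockwise.
Setting net torque to zero: R × 3.506 = 164.1 → R = 46.8 N.

R_B ≈ 46.8 N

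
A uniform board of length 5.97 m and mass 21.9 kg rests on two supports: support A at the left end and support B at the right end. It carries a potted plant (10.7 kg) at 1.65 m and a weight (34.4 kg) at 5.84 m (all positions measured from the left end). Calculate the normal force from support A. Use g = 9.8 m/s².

Choose support B as the axis so its reaction then has zero moment arm.
Beam weight: 21.9 × 9.8 = 214.6 N down at 2.985 m → arm 2.985 m, τ = 214.6 × 2.985 = 640.6 N·m counterclockwise.
Potted plant: 10.7 × 9.8 = 104.9 N down at 1.65 m → arm 4.32 m, τ = 104.9 × 4.32 = 453.2 N·m counterclockwise.
Weight: 34.4 × 9.8 = 337.1 N down at 5.84 m → arm 0.13 m, τ = 337.1 × 0.13 = 43.82 N·m counterclockwise.
Net load moment about support B = 1138 N·m counterclockwise.
Reaction R at support A is upward at 0 m, arm 5.97 m → moment R × 5.97 clockwise.
For rotational equilibrium, R × 5.97 = 1138, so R = 191 N.

R_A ≈ 191 N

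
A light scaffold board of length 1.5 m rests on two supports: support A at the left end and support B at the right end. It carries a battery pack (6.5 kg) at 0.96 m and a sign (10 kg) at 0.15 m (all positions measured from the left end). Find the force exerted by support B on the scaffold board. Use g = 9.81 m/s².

About support A:
Battery pack: 6.5 × 9.81 = 63.77 N down at 0.96 m → arm 0.96 m, τ = 63.77 × 0.96 = 61.22 N·m clockwise.
Sign: 10 × 9.81 = 98.1 N down at 0.15 m → arm 0.15 m, τ = 98.1 × 0.15 = 14.71 N·m clockwise.
Net load moment about support A = 75.93 N·m clockwise.
Reaction R at support B is upward at 1.5 m, arm 1.5 m → moment R × 1.5 counterclockwise.
Balancing moments: R × 1.5 = 75.93, giving R = 50.6 N.

R_B ≈ 50.6 N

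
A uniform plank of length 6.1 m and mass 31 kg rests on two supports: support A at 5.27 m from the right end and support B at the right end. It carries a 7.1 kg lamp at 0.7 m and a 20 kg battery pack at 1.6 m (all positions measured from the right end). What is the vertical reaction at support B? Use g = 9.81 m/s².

R_B ≈ 325 N

About support A:
Beam weight: 31 × 9.81 = 304.1 N down at 3.05 m → arm 2.22 m, τ = 304.1 × 2.22 = 675.1 N·m clockwise.
Lamp: 7.1 × 9.81 = 69.65 N down at 0.7 m → arm 4.57 m, τ = 69.65 × 4.57 = 318.3 N·m clockwise.
Battery pack: 20 × 9.81 = 196.2 N down at 1.6 m → arm 3.67 m, τ = 196.2 × 3.67 = 720.1 N·m clockwise.
Net load moment about support A = 1714 N·m clockwise.
Reaction R at support B is upward at 0 m, arm 5.27 m → moment R × 5.27 counterclockwise.
Balancing moments: R × 5.27 = 1714, giving R = 325 N.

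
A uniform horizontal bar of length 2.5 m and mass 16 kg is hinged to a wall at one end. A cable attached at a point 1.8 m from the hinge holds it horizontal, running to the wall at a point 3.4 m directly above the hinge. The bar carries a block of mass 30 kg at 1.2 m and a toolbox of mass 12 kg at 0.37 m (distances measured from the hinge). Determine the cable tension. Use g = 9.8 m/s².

T ≈ 372 N

About the hinge:
Beam weight: 16 × 9.8 = 156.8 N down at 1.25 m → arm 1.25 m, τ = 156.8 × 1.25 = 196 N·m clockwise.
Block: 30 × 9.8 = 294 N down at 1.2 m → arm 1.2 m, τ = 294 × 1.2 = 352.8 N·m clockwise.
Toolbox: 12 × 9.8 = 117.6 N down at 0.37 m → arm 0.37 m, τ = 117.6 × 0.37 = 43.51 N·m clockwise.
Total clockwise load moment = 592.3 N·m.
The cable tension T acts at 1.8 m; only its component perpendicular to the bar, T sinθ, produces torque. sinθ = h/√(h²+d²) = 3.4/√(3.4²+1.8²) = 0.8838.
Balancing moments: T × 1.8 × 0.8838 = 592.3, giving T = 592.3 / 1.591 = 372 N.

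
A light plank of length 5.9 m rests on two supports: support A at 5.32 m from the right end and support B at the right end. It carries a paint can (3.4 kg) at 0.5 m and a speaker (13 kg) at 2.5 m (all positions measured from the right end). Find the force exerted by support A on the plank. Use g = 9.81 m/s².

R_A ≈ 63.1 N

Sum moments about support B (its reaction then has zero moment arm).
Paint can: 3.4 × 9.81 = 33.35 N down at 0.5 m → arm 0.5 m, τ = 33.35 × 0.5 = 16.68 N·m counterclockwise.
Speaker: 13 × 9.81 = 127.5 N down at 2.5 m → arm 2.5 m, τ = 127.5 × 2.5 = 318.8 N·m counterclockwise.
Net load moment about support B = 335.5 N·m counterclockwise.
Reaction R at support A is upward at 5.32 m, arm 5.32 m → moment R × 5.32 clockwise.
For rotational equilibrium, R × 5.32 = 335.5, so R = 63.1 N.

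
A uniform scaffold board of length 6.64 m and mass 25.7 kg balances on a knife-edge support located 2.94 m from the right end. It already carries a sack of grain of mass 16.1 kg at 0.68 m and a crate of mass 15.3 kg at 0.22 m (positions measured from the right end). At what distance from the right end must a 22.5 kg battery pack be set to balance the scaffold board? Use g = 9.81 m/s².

Sum moments about the knife-edge support (at 2.94 m from the right end) (the support reaction has zero arm there).
Beam weight: 25.7 × 9.81 = 252.1 N down at 3.32 m → arm 0.38 m, τ = 252.1 × 0.38 = 95.8 N·m counterclockwise.
Sack of grain: 16.1 × 9.81 = 157.9 N down at 0.68 m → arm 2.26 m, τ = 157.9 × 2.26 = 356.9 N·m clockwise.
Crate: 15.3 × 9.81 = 150.1 N down at 0.22 m → arm 2.72 m, τ = 150.1 × 2.72 = 408.3 N·m clockwise.
Net moment of existing loads = 669.4 N·m clockwise.
The battery pack weighs 22.5 × 9.81 = 220.7 N and must supply an equal counterclockwise moment, so its lever arm about the knife-edge support is 669.4 / 220.7 = 3.03 m.
That puts it at 2.94 + 3.03 = 5.97 m from the right end.

x ≈ 5.97 m from the right end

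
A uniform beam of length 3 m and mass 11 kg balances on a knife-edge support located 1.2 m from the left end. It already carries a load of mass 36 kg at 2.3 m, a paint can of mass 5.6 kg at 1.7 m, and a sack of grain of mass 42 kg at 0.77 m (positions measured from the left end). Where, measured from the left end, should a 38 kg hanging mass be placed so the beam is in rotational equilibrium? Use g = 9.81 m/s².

x ≈ 0.473 m from the left end

Choose the knife-edge support (at 1.2 m from the left end) as the axis so the support reaction has zero arm there.
Beam weight: 11 × 9.81 = 107.9 N down at 1.5 m → arm 0.3 m, τ = 107.9 × 0.3 = 32.37 N·m clockwise.
Load: 36 × 9.81 = 353.2 N down at 2.3 m → arm 1.1 m, τ = 353.2 × 1.1 = 388.5 N·m clockwise.
Paint can: 5.6 × 9.81 = 54.94 N down at 1.7 m → arm 0.5 m, τ = 54.94 × 0.5 = 27.47 N·m clockwise.
Sack of grain: 42 × 9.81 = 412 N down at 0.77 m → arm 0.43 m, τ = 412 × 0.43 = 177.2 N·m counterclockwise.
Net moment of existing loads = 271.1 N·m clockwise.
The hanging mass weighs 38 × 9.81 = 372.8 N and must supply an equal counterclockwise moment, so its lever arm about the knife-edge support is 271.1 / 372.8 = 0.727 m.
That puts it at 1.2 − 0.727 = 0.473 m from the left end.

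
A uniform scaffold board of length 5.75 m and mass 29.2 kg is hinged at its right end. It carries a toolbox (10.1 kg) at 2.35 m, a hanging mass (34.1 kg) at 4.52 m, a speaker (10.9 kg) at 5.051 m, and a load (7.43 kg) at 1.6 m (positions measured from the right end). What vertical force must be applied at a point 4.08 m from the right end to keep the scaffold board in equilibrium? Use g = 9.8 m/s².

F ≈ 790 N

About the right end:
Beam weight: 29.2 × 9.8 = 286.2 N down at 2.875 m → arm 2.875 m, τ = 286.2 × 2.875 = 822.8 N·m counterclockwise.
Toolbox: 10.1 × 9.8 = 98.98 N down at 2.35 m → arm 2.35 m, τ = 98.98 × 2.35 = 232.6 N·m counterclockwise.
Hanging mass: 34.1 × 9.8 = 334.2 N down at 4.52 m → arm 4.52 m, τ = 334.2 × 4.52 = 1511 N·m counterclockwise.
Speaker: 10.9 × 9.8 = 106.8 N down at 5.051 m → arm 5.051 m, τ = 106.8 × 5.051 = 539.4 N·m counterclockwise.
Load: 7.43 × 9.8 = 72.81 N down at 1.6 m → arm 1.6 m, τ = 72.81 × 1.6 = 116.5 N·m counterclockwise.
Net moment of the loads = 3222 N·m counterclockwise.
The upward force F acts at a point 4.08 m from the right end, arm 4.08 m, giving F × 4.08 clockwise.
For rotational equilibrium, F × 4.08 = 3222, so F = 3222 / 4.08 = 790 N.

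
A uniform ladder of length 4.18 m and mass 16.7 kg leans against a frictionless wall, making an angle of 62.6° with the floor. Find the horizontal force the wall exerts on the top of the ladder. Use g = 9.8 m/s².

N_wall ≈ 42.4 N

Take moments about the foot of the ladder.
Ladder weight 16.7×9.8 = 163.7 N acts at 2.09 m along the ladder; its horizontal arm is 2.09·cos62.6° = 0.9618 m → τ = 157.4 N·m clockwise.
Wall normal N acts horizontally at the top; its moment arm is the height L sinθ = 4.18·sin62.6° = 3.711 m, counterclockwise.
Setting net torque to zero: N × 3.711 = 157.4 → N = 42.4 N.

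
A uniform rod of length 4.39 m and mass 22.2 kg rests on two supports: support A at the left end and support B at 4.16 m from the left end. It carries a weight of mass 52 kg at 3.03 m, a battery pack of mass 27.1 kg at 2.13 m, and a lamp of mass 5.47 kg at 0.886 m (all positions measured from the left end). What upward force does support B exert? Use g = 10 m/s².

Choose support A as the axis so its reaction then has zero moment arm.
Beam weight: 22.2 × 10 = 222 N down at 2.195 m → arm 2.195 m, τ = 222 × 2.195 = 487.3 N·m clockwise.
Weight: 52 × 10 = 520 N down at 3.03 m → arm 3.03 m, τ = 520 × 3.03 = 1576 N·m clockwise.
Battery pack: 27.1 × 10 = 271 N down at 2.13 m → arm 2.13 m, τ = 271 × 2.13 = 577.2 N·m clockwise.
Lamp: 5.47 × 10 = 54.7 N down at 0.886 m → arm 0.886 m, τ = 54.7 × 0.886 = 48.46 N·m clockwise.
Net load moment about support A = 2689 N·m clockwise.
Reaction R at support B is upward at 4.16 m, arm 4.16 m → moment R × 4.16 counterclockwise.
Στ = 0 ⇒ R × 4.16 = 2689 ⇒ R = 646 N.

R_B ≈ 646 N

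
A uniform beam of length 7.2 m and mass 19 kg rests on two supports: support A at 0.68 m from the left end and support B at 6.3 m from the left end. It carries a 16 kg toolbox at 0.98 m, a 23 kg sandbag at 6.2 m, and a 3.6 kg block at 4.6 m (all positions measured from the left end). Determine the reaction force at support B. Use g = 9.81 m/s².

R_B ≈ 351 N

Take moments about support A.
Beam weight: 19 × 9.81 = 186.4 N down at 3.6 m → arm 2.92 m, τ = 186.4 × 2.92 = 544.3 N·m clockwise.
Toolbox: 16 × 9.81 = 157 N down at 0.98 m → arm 0.3 m, τ = 157 × 0.3 = 47.1 N·m clockwise.
Sandbag: 23 × 9.81 = 225.6 N down at 6.2 m → arm 5.52 m, τ = 225.6 × 5.52 = 1245 N·m clockwise.
Block: 3.6 × 9.81 = 35.32 N down at 4.6 m → arm 3.92 m, τ = 35.32 × 3.92 = 138.5 N·m clockwise.
Net load moment about support A = 1975 N·m clockwise.
Reaction R at support B is upward at 6.3 m, arm 5.62 m → moment R × 5.62 counterclockwise.
Balancing moments: R × 5.62 = 1975, giving R = 351 N.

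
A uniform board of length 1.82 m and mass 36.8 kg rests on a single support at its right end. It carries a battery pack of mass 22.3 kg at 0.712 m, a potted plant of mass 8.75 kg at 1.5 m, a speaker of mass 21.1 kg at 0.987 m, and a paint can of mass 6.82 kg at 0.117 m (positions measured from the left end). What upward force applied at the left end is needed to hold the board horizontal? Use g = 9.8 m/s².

F ≈ 486 N

About the right end:
Beam weight: 36.8 × 9.8 = 360.6 N down at 0.91 m → arm 0.91 m, τ = 360.6 × 0.91 = 328.1 N·m counterclockwise.
Battery pack: 22.3 × 9.8 = 218.5 N down at 0.712 m → arm 1.108 m, τ = 218.5 × 1.108 = 242.1 N·m counterclockwise.
Potted plant: 8.75 × 9.8 = 85.75 N down at 1.5 m → arm 0.32 m, τ = 85.75 × 0.32 = 27.44 N·m counterclockwise.
Speaker: 21.1 × 9.8 = 206.8 N down at 0.987 m → arm 0.833 m, τ = 206.8 × 0.833 = 172.3 N·m counterclockwise.
Paint can: 6.82 × 9.8 = 66.84 N down at 0.117 m → arm 1.703 m, τ = 66.84 × 1.703 = 113.8 N·m counterclockwise.
Net moment of the loads = 883.7 N·m counterclockwise.
The upward force F acts at the left end, arm 1.82 m, giving F × 1.82 clockwise.
Στ = 0 ⇒ F × 1.82 = 883.7 ⇒ F = 883.7 / 1.82 = 486 N.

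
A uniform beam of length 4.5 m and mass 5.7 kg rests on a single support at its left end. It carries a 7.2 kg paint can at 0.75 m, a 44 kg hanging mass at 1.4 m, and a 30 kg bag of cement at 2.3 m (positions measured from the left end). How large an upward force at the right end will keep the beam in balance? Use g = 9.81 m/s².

F ≈ 324 N

Sum moments about the left end (the unknown pivot reaction has zero arm there).
Beam weight: 5.7 × 9.81 = 55.92 N down at 2.25 m → arm 2.25 m, τ = 55.92 × 2.25 = 125.8 N·m clockwise.
Paint can: 7.2 × 9.81 = 70.63 N down at 0.75 m → arm 0.75 m, τ = 70.63 × 0.75 = 52.97 N·m clockwise.
Hanging mass: 44 × 9.81 = 431.6 N down at 1.4 m → arm 1.4 m, τ = 431.6 × 1.4 = 604.2 N·m clockwise.
Bag of cement: 30 × 9.81 = 294.3 N down at 2.3 m → arm 2.3 m, τ = 294.3 × 2.3 = 676.9 N·m clockwise.
Net moment of the loads = 1460 N·m clockwise.
The upward force F acts at the right end, arm 4.5 m, giving F × 4.5 counterclockwise.
For rotational equilibrium, F × 4.5 = 1460, so F = 1460 / 4.5 = 324 N.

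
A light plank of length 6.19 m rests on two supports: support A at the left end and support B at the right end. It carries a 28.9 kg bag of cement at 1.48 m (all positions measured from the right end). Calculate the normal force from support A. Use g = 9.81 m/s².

R_A ≈ 67.8 N

Take moments about support B.
Bag of cement: 28.9 × 9.81 = 283.5 N down at 1.48 m → arm 1.48 m, τ = 283.5 × 1.48 = 419.6 N·m counterclockwise.
Net load moment about support B = 419.6 N·m counterclockwise.
Reaction R at support A is upward at 6.19 m, arm 6.19 m → moment R × 6.19 clockwise.
Στ = 0 ⇒ R × 6.19 = 419.6 ⇒ R = 67.8 N.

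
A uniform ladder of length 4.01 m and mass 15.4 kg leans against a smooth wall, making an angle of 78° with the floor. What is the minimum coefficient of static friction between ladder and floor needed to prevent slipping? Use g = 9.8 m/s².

μ_min ≈ 0.106

Sum moments about the foot of the ladder (the floor normal and friction both act there and drop out).
Ladder weight 15.4×9.8 = 150.9 N acts at 2.005 m along the ladder; its horizontal arm is 2.005·cos78° = 0.4169 m → τ = 62.91 N·m clockwise.
Wall normal N acts horizontally at the top; its moment arm is the height L sinθ = 4.01·sin78° = 3.922 m, counterclockwise.
Setting net torque to zero: N × 3.922 = 62.91 → N = 16.04 N.
ΣFx = 0 ⇒ f = N_wall = 16.04 N. ΣFy = 0 ⇒ N_floor = 150.9 N.
μ_min = f / N_floor = 16.04 / 150.9 = 0.106.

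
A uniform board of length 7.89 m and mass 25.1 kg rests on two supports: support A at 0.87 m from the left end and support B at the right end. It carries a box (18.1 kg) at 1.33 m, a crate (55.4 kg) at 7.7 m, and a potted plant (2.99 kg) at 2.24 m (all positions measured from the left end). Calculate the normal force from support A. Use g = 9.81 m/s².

Take moments about support B.
Beam weight: 25.1 × 9.81 = 246.2 N down at 3.945 m → arm 3.945 m, τ = 246.2 × 3.945 = 971.3 N·m counterclockwise.
Box: 18.1 × 9.81 = 177.6 N down at 1.33 m → arm 6.56 m, τ = 177.6 × 6.56 = 1165 N·m counterclockwise.
Crate: 55.4 × 9.81 = 543.5 N down at 7.7 m → arm 0.19 m, τ = 543.5 × 0.19 = 103.3 N·m counterclockwise.
Potted plant: 2.99 × 9.81 = 29.33 N down at 2.24 m → arm 5.65 m, τ = 29.33 × 5.65 = 165.7 N·m counterclockwise.
Net load moment about support B = 2405 N·m counterclockwise.
Reaction R at support A is upward at 0.87 m, arm 7.02 m → moment R × 7.02 clockwise.
For rotational equilibrium, R × 7.02 = 2405, so R = 343 N.

R_A ≈ 343 N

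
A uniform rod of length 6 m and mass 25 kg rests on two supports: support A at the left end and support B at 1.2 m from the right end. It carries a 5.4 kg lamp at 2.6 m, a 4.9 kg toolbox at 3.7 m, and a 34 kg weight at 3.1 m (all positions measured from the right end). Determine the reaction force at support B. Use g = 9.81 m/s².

R_B ≈ 415 N

Take moments about support A.
Beam weight: 25 × 9.81 = 245.2 N down at 3 m → arm 3 m, τ = 245.2 × 3 = 735.6 N·m clockwise.
Lamp: 5.4 × 9.81 = 52.97 N down at 2.6 m → arm 3.4 m, τ = 52.97 × 3.4 = 180.1 N·m clockwise.
Toolbox: 4.9 × 9.81 = 48.07 N down at 3.7 m → arm 2.3 m, τ = 48.07 × 2.3 = 110.6 N·m clockwise.
Weight: 34 × 9.81 = 333.5 N down at 3.1 m → arm 2.9 m, τ = 333.5 × 2.9 = 967.1 N·m clockwise.
Net load moment about support A = 1993 N·m clockwise.
Reaction R at support B is upward at 1.2 m, arm 4.8 m → moment R × 4.8 counterclockwise.
Balancing moments: R × 4.8 = 1993, giving R = 415 N.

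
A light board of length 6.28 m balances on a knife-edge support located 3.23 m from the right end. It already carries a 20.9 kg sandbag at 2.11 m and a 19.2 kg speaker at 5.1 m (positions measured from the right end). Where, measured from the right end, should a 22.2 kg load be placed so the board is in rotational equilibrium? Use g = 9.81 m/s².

x ≈ 2.67 m from the right end

Take moments about the knife-edge support (at 3.23 m from the right end).
Sandbag: 20.9 × 9.81 = 205 N down at 2.11 m → arm 1.12 m, τ = 205 × 1.12 = 229.6 N·m clockwise.
Speaker: 19.2 × 9.81 = 188.4 N down at 5.1 m → arm 1.87 m, τ = 188.4 × 1.87 = 352.3 N·m counterclockwise.
Net moment of existing loads = 122.7 N·m counterclockwise.
The load weighs 22.2 × 9.81 = 217.8 N and must supply an equal clockwise moment, so its lever arm about the knife-edge support is 122.7 / 217.8 = 0.563 m.
That puts it at 3.23 − 0.563 = 2.67 m from the right end.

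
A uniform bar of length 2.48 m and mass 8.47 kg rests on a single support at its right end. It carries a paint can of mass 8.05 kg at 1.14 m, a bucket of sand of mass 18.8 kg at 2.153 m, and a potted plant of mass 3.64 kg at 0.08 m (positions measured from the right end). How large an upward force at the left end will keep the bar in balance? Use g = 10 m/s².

F ≈ 244 N

About the right end:
Beam weight: 8.47 × 10 = 84.7 N down at 1.24 m → arm 1.24 m, τ = 84.7 × 1.24 = 105 N·m counterclockwise.
Paint can: 8.05 × 10 = 80.5 N down at 1.14 m → arm 1.14 m, τ = 80.5 × 1.14 = 91.77 N·m counterclockwise.
Bucket of sand: 18.8 × 10 = 188 N down at 2.153 m → arm 2.153 m, τ = 188 × 2.153 = 404.8 N·m counterclockwise.
Potted plant: 3.64 × 10 = 36.4 N down at 0.08 m → arm 0.08 m, τ = 36.4 × 0.08 = 2.912 N·m counterclockwise.
Net moment of the loads = 604.5 N·m counterclockwise.
The upward force F acts at the left end, arm 2.48 m, giving F × 2.48 clockwise.
Setting net torque to zero: F × 2.48 = 604.5 → F = 604.5 / 2.48 = 244 N.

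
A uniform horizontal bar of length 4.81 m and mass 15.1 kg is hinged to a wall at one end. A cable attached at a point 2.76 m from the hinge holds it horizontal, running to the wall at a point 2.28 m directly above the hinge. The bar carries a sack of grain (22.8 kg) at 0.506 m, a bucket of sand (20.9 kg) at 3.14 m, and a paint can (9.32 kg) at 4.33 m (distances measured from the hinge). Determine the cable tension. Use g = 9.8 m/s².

T ≈ 858 N

Taking torques about the hinge:
Beam weight: 15.1 × 9.8 = 148 N down at 2.405 m → arm 2.405 m, τ = 148 × 2.405 = 355.9 N·m clockwise.
Sack of grain: 22.8 × 9.8 = 223.4 N down at 0.506 m → arm 0.506 m, τ = 223.4 × 0.506 = 113 N·m clockwise.
Bucket of sand: 20.9 × 9.8 = 204.8 N down at 3.14 m → arm 3.14 m, τ = 204.8 × 3.14 = 643.1 N·m clockwise.
Paint can: 9.32 × 9.8 = 91.34 N down at 4.33 m → arm 4.33 m, τ = 91.34 × 4.33 = 395.5 N·m clockwise.
Total clockwise load moment = 1508 N·m.
The cable tension T acts at 2.76 m; only its component perpendicular to the bar, T sinθ, produces torque. sinθ = h/√(h²+d²) = 2.28/√(2.28²+2.76²) = 0.6369.
Balancing moments: T × 2.76 × 0.6369 = 1508, giving T = 1508 / 1.758 = 858 N.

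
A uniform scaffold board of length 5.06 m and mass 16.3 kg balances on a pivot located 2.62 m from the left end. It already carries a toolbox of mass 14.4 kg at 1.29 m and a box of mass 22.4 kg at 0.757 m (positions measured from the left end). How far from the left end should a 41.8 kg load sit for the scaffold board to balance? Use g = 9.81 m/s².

Choose the pivot (at 2.62 m from the left end) as the axis so the support reaction has zero arm there.
Beam weight: 16.3 × 9.81 = 159.9 N down at 2.53 m → arm 0.09 m, τ = 159.9 × 0.09 = 14.39 N·m counterclockwise.
Toolbox: 14.4 × 9.81 = 141.3 N down at 1.29 m → arm 1.33 m, τ = 141.3 × 1.33 = 187.9 N·m counterclockwise.
Box: 22.4 × 9.81 = 219.7 N down at 0.757 m → arm 1.863 m, τ = 219.7 × 1.863 = 409.3 N·m counterclockwise.
Net moment of existing loads = 611.6 N·m counterclockwise.
The load weighs 41.8 × 9.81 = 410.1 N and must supply an equal clockwise moment, so its lever arm about the pivot is 611.6 / 410.1 = 1.49 m.
That puts it at 2.62 + 1.49 = 4.11 m from the left end.

x ≈ 4.11 m from the left end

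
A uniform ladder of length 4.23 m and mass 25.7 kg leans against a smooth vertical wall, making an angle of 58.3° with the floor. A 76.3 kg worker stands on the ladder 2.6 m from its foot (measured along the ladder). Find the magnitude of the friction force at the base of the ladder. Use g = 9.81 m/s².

Taking torques about the foot of the ladder:
Ladder weight 25.7×9.81 = 252.1 N acts at 2.115 m along the ladder; its horizontal arm is 2.115·cos58.3° = 1.111 m → τ = 280.1 N·m clockwise.
Worker: 76.3×9.81 = 748.5 N at 2.6 m → arm 1.366 m → τ = 1022 N·m clockwise.
Wall normal N acts horizontally at the top; its moment arm is the height L sinθ = 4.23·sin58.3° = 3.599 m, counterclockwise.
For rotational equilibrium, N × 3.599 = 1302, so N = 362 N.
ΣFx = 0: friction at the foot balances the wall's push, so f = N_wall = 362 N.

f ≈ 362 N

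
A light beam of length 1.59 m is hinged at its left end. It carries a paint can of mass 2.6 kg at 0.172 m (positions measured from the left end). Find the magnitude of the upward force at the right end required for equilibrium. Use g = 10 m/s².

Take moments about the left end.
Paint can: 2.6 × 10 = 26 N down at 0.172 m → arm 0.172 m, τ = 26 × 0.172 = 4.472 N·m clockwise.
Net moment of the loads = 4.472 N·m clockwise.
The upward force F acts at the right end, arm 1.59 m, giving F × 1.59 counterclockwise.
For rotational equilibrium, F × 1.59 = 4.472, so F = 4.472 / 1.59 = 2.81 N.

F ≈ 2.81 N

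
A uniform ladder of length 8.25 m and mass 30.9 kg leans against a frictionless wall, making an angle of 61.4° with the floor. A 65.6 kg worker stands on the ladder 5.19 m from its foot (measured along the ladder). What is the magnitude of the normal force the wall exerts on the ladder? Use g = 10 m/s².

N_wall ≈ 309 N

Taking torques about the foot of the ladder:
Ladder weight 30.9×10 = 309 N acts at 4.125 m along the ladder; its horizontal arm is 4.125·cos61.4° = 1.975 m → τ = 610.3 N·m clockwise.
Worker: 65.6×10 = 656 N at 5.19 m → arm 2.484 m → τ = 1630 N·m clockwise.
Wall normal N acts horizontally at the top; its moment arm is the height L sinθ = 8.25·sin61.4° = 7.243 m, counterclockwise.
Στ = 0 ⇒ N × 7.243 = 2240 ⇒ N = 309 N.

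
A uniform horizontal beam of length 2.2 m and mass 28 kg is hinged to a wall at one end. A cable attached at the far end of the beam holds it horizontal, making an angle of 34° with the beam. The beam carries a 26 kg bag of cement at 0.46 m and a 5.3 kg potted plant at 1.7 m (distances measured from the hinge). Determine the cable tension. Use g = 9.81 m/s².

T ≈ 413 N

Sum moments about the hinge (the unknown hinge reaction has zero arm there).
Beam weight: 28 × 9.81 = 274.7 N down at 1.1 m → arm 1.1 m, τ = 274.7 × 1.1 = 302.2 N·m clockwise.
Bag of cement: 26 × 9.81 = 255.1 N down at 0.46 m → arm 0.46 m, τ = 255.1 × 0.46 = 117.3 N·m clockwise.
Potted plant: 5.3 × 9.81 = 51.99 N down at 1.7 m → arm 1.7 m, τ = 51.99 × 1.7 = 88.38 N·m clockwise.
Total clockwise load moment = 507.9 N·m.
The cable tension T acts at 2.2 m; only its component perpendicular to the beam, T sinθ, produces torque. sin 34° = 0.5592.
Setting net torque to zero: T × 2.2 × 0.5592 = 507.9 → T = 507.9 / 1.23 = 413 N.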